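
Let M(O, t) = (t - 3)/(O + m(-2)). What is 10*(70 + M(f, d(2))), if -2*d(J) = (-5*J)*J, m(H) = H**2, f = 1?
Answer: 714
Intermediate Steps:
d(J) = 5*J**2/2 (d(J) = -(-5*J)*J/2 = -(-5)*J**2/2 = 5*J**2/2)
M(O, t) = (-3 + t)/(4 + O) (M(O, t) = (t - 3)/(O + (-2)**2) = (-3 + t)/(O + 4) = (-3 + t)/(4 + O))
10*(70 + M(f, d(2))) = 10*(70 + (-3 + (5/2)*2**2)/(4 + 1)) = 10*(70 + (-3 + (5/2)*4)/5) = 10*(70 + (-3 + 10)/5) = 10*(70 + (1/5)*7) = 10*(70 + 7/5) = 10*(357/5) = 714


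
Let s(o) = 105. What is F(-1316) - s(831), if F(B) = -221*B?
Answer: 290731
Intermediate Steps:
F(-1316) - s(831) = -221*(-1316) - 1*105 = 290836 - 105 = 290731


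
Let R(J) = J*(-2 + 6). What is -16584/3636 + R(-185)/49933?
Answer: -69231626/15129699 ≈ -4.5759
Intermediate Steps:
R(J) = 4*J (R(J) = J*4 = 4*J)
-16584/3636 + R(-185)/49933 = -16584/3636 + (4*(-185))/49933 = -16584*1/3636 - 740*1/49933 = -1382/303 - 740/49933 = -69231626/15129699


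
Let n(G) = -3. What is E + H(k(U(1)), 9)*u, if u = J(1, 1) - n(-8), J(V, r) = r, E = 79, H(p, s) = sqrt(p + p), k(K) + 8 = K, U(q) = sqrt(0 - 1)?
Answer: 79 + 4*sqrt(-16 + 2*I) ≈ 79.998 + 16.031*I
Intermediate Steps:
U(q) = I (U(q) = sqrt(-1) = I)
k(K) = -8 + K
H(p, s) = sqrt(2)*sqrt(p) (H(p, s) = sqrt(2*p) = sqrt(2)*sqrt(p))
u = 4 (u = 1 - 1*(-3) = 1 + 3 = 4)
E + H(k(U(1)), 9)*u = 79 + (sqrt(2)*sqrt(-8 + I))*4 = 79 + 4*sqrt(2)*sqrt(-8 + I)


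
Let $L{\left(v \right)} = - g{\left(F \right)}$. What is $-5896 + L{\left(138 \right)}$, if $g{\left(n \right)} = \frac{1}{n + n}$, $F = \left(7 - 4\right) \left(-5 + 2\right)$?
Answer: $- \frac{106127}{18} \approx -5895.9$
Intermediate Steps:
$F = -9$ ($F = 3 \left(-3\right) = -9$)
$g{\left(n \right)} = \frac{1}{2 n}$
$L{\left(v \right)} = \frac{1}{18}$ ($L{\left(v \right)} = - \frac{1}{2 \left(-9\right)} = - \frac{-1}{2 \cdot 9} = \left(-1\right) \left(- \frac{1}{18}\right) = \frac{1}{18}$)
$-5896 + L{\left(138 \right)} = -5896 + \frac{1}{18} = - \frac{106127}{18}$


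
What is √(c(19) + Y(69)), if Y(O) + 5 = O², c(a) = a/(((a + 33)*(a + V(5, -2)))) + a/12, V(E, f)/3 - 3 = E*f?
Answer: √115776102/156 ≈ 68.974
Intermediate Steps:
V(E, f) = 9 + 3*E*f (V(E, f) = 9 + 3*(E*f) = 9 + 3*E*f)
c(a) = a/12 + a/((-21 + a)*(33 + a)) (c(a) = a/(((a + 33)*(a + (9 + 3*5*(-2))))) + a/12 = a/(((33 + a)*(a + (9 - 30)))) + a*(1/12) = a/(((33 + a)*(a - 21))) + a/12 = a/(((33 + a)*(-21 + a))) + a/12 = a/(((-21 + a)*(33 + a))) + a/12 = a*(1/((-21 + a)*(33 + a))) + a/12 = a/((-21 + a)*(33 + a)) + a/12 = a/12 + a/((-21 + a)*(33 + a)))
Y(O) = -5 + O²
√(c(19) + Y(69)) = √((1/12)*19*(-681 + 19² + 12*19)/(-693 + 19² + 12*19) + (-5 + 69²)) = √((1/12)*19*(-681 + 361 + 228)/(-693 + 361 + 228) + (-5 + 4761)) = √((1/12)*19*(-92)/(-104) + 4756) = √((1/12)*19*(-1/104)*(-92) + 4756) = √(437/312 + 4756) = √(1484309/312) = √115776102/156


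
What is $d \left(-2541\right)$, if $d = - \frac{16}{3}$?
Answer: $13552$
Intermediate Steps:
$d = - \frac{16}{3}$ ($d = \left(-16\right) \frac{1}{3} = - \frac{16}{3} \approx -5.3333$)
$d \left(-2541\right) = \left(- \frac{16}{3}\right) \left(-2541\right) = 13552$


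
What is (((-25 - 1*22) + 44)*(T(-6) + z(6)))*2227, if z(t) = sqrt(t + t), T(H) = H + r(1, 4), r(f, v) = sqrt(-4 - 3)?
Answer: 40086 - 13362*sqrt(3) - 6681*I*sqrt(7) ≈ 16942.0 - 17676.0*I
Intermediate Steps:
r(f, v) = I*sqrt(7) (r(f, v) = sqrt(-7) = I*sqrt(7))
T(H) = H + I*sqrt(7)
z(t) = sqrt(2)*sqrt(t) (z(t) = sqrt(2*t) = sqrt(2)*sqrt(t))
(((-25 - 1*22) + 44)*(T(-6) + z(6)))*2227 = (((-25 - 1*22) + 44)*((-6 + I*sqrt(7)) + sqrt(2)*sqrt(6)))*2227 = (((-25 - 22) + 44)*((-6 + I*sqrt(7)) + 2*sqrt(3)))*2227 = ((-47 + 44)*(-6 + 2*sqrt(3) + I*sqrt(7)))*2227 = -3*(-6 + 2*sqrt(3) + I*sqrt(7))*2227 = (18 - 6*sqrt(3) - 3*I*sqrt(7))*2227 = 40086 - 13362*sqrt(3) - 6681*I*sqrt(7)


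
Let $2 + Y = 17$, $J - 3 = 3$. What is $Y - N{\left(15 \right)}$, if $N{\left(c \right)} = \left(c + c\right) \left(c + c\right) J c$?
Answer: $-80985$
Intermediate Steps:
$J = 6$ ($J = 3 + 3 = 6$)
$Y = 15$ ($Y = -2 + 17 = 15$)
$N{\left(c \right)} = 24 c^{3}$ ($N{\left(c \right)} = \left(c + c\right) \left(c + c\right) 6 c = 2 c 2 c 6 c = 4 c^{2} \cdot 6 c = 24 c^{2} c = 24 c^{3}$)
$Y - N{\left(15 \right)} = 15 - 24 \cdot 15^{3} = 15 - 24 \cdot 3375 = 15 - 81000 = -80985$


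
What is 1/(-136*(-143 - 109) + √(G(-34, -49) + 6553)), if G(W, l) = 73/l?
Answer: 17493/599516752 - 7*√1254/3597100512 ≈ 2.9110e-5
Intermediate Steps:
1/(-136*(-143 - 109) + √(G(-34, -49) + 6553)) = 1/(-136*(-143 - 109) + √(73/(-49) + 6553)) = 1/(-136*(-252) + √(73*(-1/49) + 6553)) = 1/(34272 + √(-73/49 + 6553)) = 1/(34272 + √(321024/49)) = 1/(34272 + 16*√1254/7)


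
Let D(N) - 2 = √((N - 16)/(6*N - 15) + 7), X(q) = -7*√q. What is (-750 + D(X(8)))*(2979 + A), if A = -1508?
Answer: -1100308 + 1471*√(363 + 1806*√2)/(3*√(5 + 28*√2)) ≈ -1.0963e+6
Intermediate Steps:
D(N) = 2 + √(7 + (-16 + N)/(-15 + 6*N)) (D(N) = 2 + √((N - 16)/(6*N - 15) + 7) = 2 + √((-16 + N)/(-15 + 6*N) + 7) = 2 + √(7 + (-16 + N)/(-15 + 6*N)))
(-750 + D(X(8)))*(2979 + A) = (-750 + (2 + √3*√((-121 + 43*(-14*√2))/(-5 + 2*(-14*√2)))/3))*(2979 - 1508) = (-750 + (2 + √3*√((-121 + 43*(-14*√2))/(-5 + 2*(-14*√2)))/3))*1471 = (-750 + (2 + √3*√((-121 - 602*√2)/(-5 - 28*√2))/3))*1471 = (-750 + (2 + √3*(√(-1/(-5 - 28*√2))*√(121 + 602*√2))/3))*1471 = (-750 + (2 + √3*√(-1/(-5 - 28*√2))*√(121 + 602*√2)/3))*1471 = (-748 + √3*√(-1/(-5 - 28*√2))*√(121 + 602*√2)/3)*1471 = -1100308 + 1471*√3*√(-1/(-5 - 28*√2))*√(121 + 602*√2)/3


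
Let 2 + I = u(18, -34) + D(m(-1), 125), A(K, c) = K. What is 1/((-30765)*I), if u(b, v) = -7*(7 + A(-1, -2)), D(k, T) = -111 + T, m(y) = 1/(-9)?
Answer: 1/922950 ≈ 1.0835e-6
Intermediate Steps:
m(y) = -1/9 (m(y) = 1*(-1/9) = -1/9)
u(b, v) = -42 (u(b, v) = -7*(7 - 1) = -7*6 = -42)
I = -30 (I = -2 + (-42 + (-111 + 125)) = -2 + (-42 + 14) = -2 - 28 = -30)
1/((-30765)*I) = 1/(-30765*(-30)) = -1/30765*(-1/30) = 1/922950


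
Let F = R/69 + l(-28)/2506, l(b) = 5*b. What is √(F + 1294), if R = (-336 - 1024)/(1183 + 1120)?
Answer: 4*√1335330320150949/4063479 ≈ 35.971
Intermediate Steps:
R = -1360/2303 ≈ -0.59053
F = -1832510/28444353 (F = -1360/2303/69 + (5*(-28))/2506 = -1360/2303*1/69 - 140*1/2506 = -1360/158907 - 10/179 = -1832510/28444353 ≈ -0.064424)
√(F + 1294) = √(-1832510/28444353 + 1294) = √(36805160272/28444353) = 4*√1335330320150949/4063479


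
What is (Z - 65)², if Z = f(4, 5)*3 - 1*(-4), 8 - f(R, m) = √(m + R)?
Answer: 2116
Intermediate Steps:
f(R, m) = 8 - √(R + m) (f(R, m) = 8 - √(m + R) = 8 - √(R + m))
Z = 19 (Z = (8 - √(4 + 5))*3 - 1*(-4) = (8 - √9)*3 + 4 = (8 - 1*3)*3 + 4 = (8 - 3)*3 + 4 = 5*3 + 4 = 15 + 4 = 19)
(Z - 65)² = (19 - 65)² = (-46)² = 2116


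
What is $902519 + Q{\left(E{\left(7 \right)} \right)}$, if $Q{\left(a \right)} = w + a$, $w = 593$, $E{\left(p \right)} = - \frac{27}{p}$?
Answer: $\frac{6321757}{7} \approx 9.0311 \cdot 10^{5}$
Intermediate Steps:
$Q{\left(a \right)} = 593 + a$
$902519 + Q{\left(E{\left(7 \right)} \right)} = 902519 + \left(593 - \frac{27}{7}\right) = 902519 + \frac{4124}{7} = \frac{6321757}{7}$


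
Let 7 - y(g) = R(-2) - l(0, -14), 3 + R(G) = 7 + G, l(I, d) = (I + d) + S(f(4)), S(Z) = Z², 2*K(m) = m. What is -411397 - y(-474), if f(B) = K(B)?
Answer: -411392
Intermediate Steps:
K(m) = m/2
f(B) = B/2
l(I, d) = 4 + I + d (l(I, d) = (I + d) + ((½)*4)² = (I + d) + 2² = (I + d) + 4 = 4 + I + d)
R(G) = 4 + G (R(G) = -3 + (7 + G) = 4 + G)
y(g) = -5 (y(g) = 7 - ((4 - 2) - (4 + 0 - 14)) = 7 - (2 - 1*(-10)) = 7 - (2 + 10) = 7 - 1*12 = 7 - 12 = -5)
-411397 - y(-474) = -411397 - 1*(-5) = -411397 + 5 = -411392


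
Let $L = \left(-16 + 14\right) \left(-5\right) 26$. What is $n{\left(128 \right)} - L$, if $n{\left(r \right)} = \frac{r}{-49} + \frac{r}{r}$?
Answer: $- \frac{12819}{49} \approx -261.61$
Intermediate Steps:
$n{\left(r \right)} = 1 - \frac{r}{49}$ ($n{\left(r \right)} = r \left(- \frac{1}{49}\right) + 1 = - \frac{r}{49} + 1 = 1 - \frac{r}{49}$)
$L = 260$ ($L = \left(-2\right) \left(-5\right) 26 = 10 \cdot 26 = 260$)
$n{\left(128 \right)} - L = \left(1 - \frac{128}{49}\right) - 260 = - \frac{79}{49} - 260 = - \frac{12819}{49}$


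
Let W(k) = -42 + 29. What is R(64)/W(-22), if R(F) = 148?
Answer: -148/13 ≈ -11.385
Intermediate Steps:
W(k) = -13
R(64)/W(-22) = 148/(-13) = 148*(-1/13) = -148/13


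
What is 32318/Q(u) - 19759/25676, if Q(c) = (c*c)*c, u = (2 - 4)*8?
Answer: -113841229/13146112 ≈ -8.6597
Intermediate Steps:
u = -16 (u = -2*8 = -16)
Q(c) = c**3 (Q(c) = c**2*c = c**3)
32318/Q(u) - 19759/25676 = 32318/((-16)**3) - 19759/25676 = 32318/(-4096) - 19759*1/25676 = 32318*(-1/4096) - 19759/25676 = -16159/2048 - 19759/25676 = -113841229/13146112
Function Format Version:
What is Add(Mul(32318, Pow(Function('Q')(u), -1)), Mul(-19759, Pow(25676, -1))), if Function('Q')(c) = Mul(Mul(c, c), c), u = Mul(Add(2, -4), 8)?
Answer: Rational(-113841229, 13146112) ≈ -8.6597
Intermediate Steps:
u = -16 (u = Mul(-2, 8) = -16)
Function('Q')(c) = Pow(c, 3) (Function('Q')(c) = Mul(Pow(c, 2), c) = Pow(c, 3))
Add(Mul(32318, Pow(Function('Q')(u), -1)), Mul(-19759, Pow(25676, -1))) = Add(Mul(32318, Pow(Pow(-16, 3), -1)), Mul(-19759, Pow(25676, -1))) = Add(Mul(32318, Pow(-4096, -1)), Mul(-19759, Rational(1, 25676))) = Add(Mul(32318, Rational(-1, 4096)), Rational(-19759, 25676)) = Add(Rational(-16159, 2048), Rational(-19759, 25676)) = Rational(-113841229, 13146112)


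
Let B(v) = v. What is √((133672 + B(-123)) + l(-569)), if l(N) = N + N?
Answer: √132411 ≈ 363.88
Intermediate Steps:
l(N) = 2*N
√((133672 + B(-123)) + l(-569)) = √((133672 - 123) + 2*(-569)) = √(133549 - 1138) = √132411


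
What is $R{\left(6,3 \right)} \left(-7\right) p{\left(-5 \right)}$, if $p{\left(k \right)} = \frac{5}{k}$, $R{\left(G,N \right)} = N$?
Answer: $21$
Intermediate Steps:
$R{\left(6,3 \right)} \left(-7\right) p{\left(-5 \right)} = 3 \left(-7\right) \frac{5}{-5} = - 21 \cdot 5 \left(- \frac{1}{5}\right) = \left(-21\right) \left(-1\right) = 21$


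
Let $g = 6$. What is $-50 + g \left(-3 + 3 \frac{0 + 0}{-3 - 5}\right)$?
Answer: $-68$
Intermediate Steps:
$-50 + g \left(-3 + 3 \frac{0 + 0}{-3 - 5}\right) = -50 + 6 \left(-3 + 3 \frac{0 + 0}{-3 - 5}\right) = -50 + 6 \left(-3 + 3 \frac{0}{-8}\right) = -50 + 6 \left(-3 + 3 \cdot 0 \left(- \frac{1}{8}\right)\right) = -50 + 6 \left(-3 + 3 \cdot 0\right) = -50 + 6 \left(-3 + 0\right) = -50 + 6 \left(-3\right) = -50 - 18 = -68$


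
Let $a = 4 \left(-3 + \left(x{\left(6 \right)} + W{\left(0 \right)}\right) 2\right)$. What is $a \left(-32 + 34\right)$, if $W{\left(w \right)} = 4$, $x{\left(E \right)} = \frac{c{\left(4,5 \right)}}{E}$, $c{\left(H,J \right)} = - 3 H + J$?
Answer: $\frac{64}{3} \approx 21.333$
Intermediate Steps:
$c{\left(H,J \right)} = J - 3 H$
$x{\left(E \right)} = - \frac{7}{E}$ ($x{\left(E \right)} = \frac{5 - 12}{E} = - \frac{7}{E}$)
$a = \frac{32}{3}$ ($a = 4 \left(-3 + \left(- \frac{7}{6} + 4\right) 2\right) = 4 \left(-3 + \frac{17}{6} \cdot 2\right) = 4 \left(-3 + \frac{17}{3}\right) = 4 \cdot \frac{8}{3} = \frac{32}{3} \approx 10.667$)
$a \left(-32 + 34\right) = \frac{32 \left(-32 + 34\right)}{3} = \frac{32}{3} \cdot 2 = \frac{64}{3}$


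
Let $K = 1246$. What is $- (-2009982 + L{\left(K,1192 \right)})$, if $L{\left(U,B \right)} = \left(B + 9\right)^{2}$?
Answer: $567581$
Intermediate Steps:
$L{\left(U,B \right)} = \left(9 + B\right)^{2}$
$- (-2009982 + L{\left(K,1192 \right)}) = - (-2009982 + \left(9 + 1192\right)^{2}) = - (-2009982 + 1201^{2}) = - (-2009982 + 1442401) = \left(-1\right) \left(-567581\right) = 567581$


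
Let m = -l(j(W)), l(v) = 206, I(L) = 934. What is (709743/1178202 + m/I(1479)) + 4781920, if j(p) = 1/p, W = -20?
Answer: 877036609885485/183406778 ≈ 4.7819e+6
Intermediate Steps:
m = -206 (m = -1*206 = -206)
(709743/1178202 + m/I(1479)) + 4781920 = (709743/1178202 - 206/934) + 4781920 = (709743*(1/1178202) - 206*1/934) + 4781920 = (236581/392734 - 103/467) + 4781920 = 70031725/183406778 + 4781920 = 877036609885485/183406778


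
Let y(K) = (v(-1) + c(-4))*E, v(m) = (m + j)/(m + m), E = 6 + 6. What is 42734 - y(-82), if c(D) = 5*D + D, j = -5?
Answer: 42986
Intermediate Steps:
c(D) = 6*D
E = 12
v(m) = (-5 + m)/(2*m) (v(m) = (m - 5)/(m + m) = (-5 + m)/((2*m)) = (-5 + m)*(1/(2*m)) = (-5 + m)/(2*m))
y(K) = -252 (y(K) = ((½)*(-5 - 1)/(-1) + 6*(-4))*12 = ((½)*(-1)*(-6) - 24)*12 = (3 - 24)*12 = -21*12 = -252)
42734 - y(-82) = 42734 - 1*(-252) = 42734 + 252 = 42986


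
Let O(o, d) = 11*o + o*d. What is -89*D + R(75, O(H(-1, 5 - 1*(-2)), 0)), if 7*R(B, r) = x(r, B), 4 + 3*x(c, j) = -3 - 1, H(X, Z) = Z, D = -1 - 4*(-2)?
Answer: -13091/21 ≈ -623.38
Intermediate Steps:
D = 7 (D = -1 + 8 = 7)
x(c, j) = -8/3 (x(c, j) = -4/3 + (-3 - 1)/3 = -4/3 + (⅓)*(-4) = -4/3 - 4/3 = -8/3)
O(o, d) = 11*o + d*o
R(B, r) = -8/21 (R(B, r) = (⅐)*(-8/3) = -8/21)
-89*D + R(75, O(H(-1, 5 - 1*(-2)), 0)) = -89*7 - 8/21 = -623 - 8/21 = -13091/21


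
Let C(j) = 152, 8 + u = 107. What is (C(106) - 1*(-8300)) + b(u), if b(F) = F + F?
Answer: 8650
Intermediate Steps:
u = 99 (u = -8 + 107 = 99)
b(F) = 2*F
(C(106) - 1*(-8300)) + b(u) = (152 - 1*(-8300)) + 2*99 = (152 + 8300) + 198 = 8452 + 198 = 8650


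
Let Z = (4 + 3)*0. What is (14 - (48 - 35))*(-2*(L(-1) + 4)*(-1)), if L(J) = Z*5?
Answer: 8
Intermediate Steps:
Z = 0 (Z = 7*0 = 0)
L(J) = 0 (L(J) = 0*5 = 0)
(14 - (48 - 35))*(-2*(L(-1) + 4)*(-1)) = (14 - (48 - 35))*(-2*(0 + 4)*(-1)) = (14 - 1*13)*(-8*(-1)) = (14 - 13)*(-2*(-4)) = 1*8 = 8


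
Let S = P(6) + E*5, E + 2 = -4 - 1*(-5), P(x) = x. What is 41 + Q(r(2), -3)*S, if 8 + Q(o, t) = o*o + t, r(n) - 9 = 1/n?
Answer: 481/4 ≈ 120.25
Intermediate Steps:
r(n) = 9 + 1/n
E = -1 (E = -2 + (-4 - 1*(-5)) = -2 + (-4 + 5) = -2 + 1 = -1)
Q(o, t) = -8 + t + o**2 (Q(o, t) = -8 + (o*o + t) = -8 + (o**2 + t) = -8 + (t + o**2) = -8 + t + o**2)
S = 1 (S = 6 - 1*5 = 6 - 5 = 1)
41 + Q(r(2), -3)*S = 41 + (-8 - 3 + (9 + 1/2)**2)*1 = 41 + (-8 - 3 + (19/2)**2)*1 = 41 + (-8 - 3 + 361/4)*1 = 41 + (317/4)*1 = 41 + 317/4 = 481/4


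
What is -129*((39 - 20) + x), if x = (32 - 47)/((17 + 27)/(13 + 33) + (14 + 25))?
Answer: -2207964/919 ≈ -2402.6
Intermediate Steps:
x = -345/919 (x = -15/(44/46 + 39) = -15/(44*(1/46) + 39) = -15/(22/23 + 39) = -15/919/23 = -15*23/919 = -345/919 ≈ -0.37541)
-129*((39 - 20) + x) = -129*((39 - 20) - 345/919) = -129*(19 - 345/919) = -129*17116/919 = -2207964/919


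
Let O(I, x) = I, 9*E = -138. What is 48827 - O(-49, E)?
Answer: 48876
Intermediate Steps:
E = -46/3 (E = (⅑)*(-138) = -46/3 ≈ -15.333)
48827 - O(-49, E) = 48827 - 1*(-49) = 48827 + 49 = 48876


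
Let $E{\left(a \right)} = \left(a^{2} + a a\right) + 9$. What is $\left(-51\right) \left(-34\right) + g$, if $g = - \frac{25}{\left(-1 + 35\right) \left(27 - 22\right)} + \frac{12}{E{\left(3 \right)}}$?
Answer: $\frac{530695}{306} \approx 1734.3$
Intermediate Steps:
$E{\left(a \right)} = 9 + 2 a^{2}$ ($E{\left(a \right)} = \left(a^{2} + a^{2}\right) + 9 = 2 a^{2} + 9 = 9 + 2 a^{2}$)
$g = \frac{91}{306}$ ($g = - \frac{25}{\left(-1 + 35\right) \left(27 - 22\right)} + \frac{12}{9 + 2 \cdot 3^{2}} = - \frac{25}{34 \cdot 5} + \frac{12}{9 + 2 \cdot 9} = - \frac{25}{170} + \frac{12}{9 + 18} = \left(-25\right) \frac{1}{170} + \frac{12}{27} = - \frac{5}{34} + 12 \cdot \frac{1}{27} = - \frac{5}{34} + \frac{4}{9} = \frac{91}{306} \approx 0.29739$)
$\left(-51\right) \left(-34\right) + g = \left(-51\right) \left(-34\right) + \frac{91}{306} = 1734 + \frac{91}{306} = \frac{530695}{306}$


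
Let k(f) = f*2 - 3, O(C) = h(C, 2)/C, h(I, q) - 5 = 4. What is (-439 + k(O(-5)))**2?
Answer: 4963984/25 ≈ 1.9856e+5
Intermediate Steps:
h(I, q) = 9 (h(I, q) = 5 + 4 = 9)
O(C) = 9/C
k(f) = -3 + 2*f (k(f) = 2*f - 3 = -3 + 2*f)
(-439 + k(O(-5)))**2 = (-439 + (-3 + 2*(9/(-5))))**2 = (-439 + (-3 + 2*(9*(-1/5))))**2 = (-439 + (-3 + 2*(-9/5)))**2 = (-439 + (-3 - 18/5))**2 = (-439 - 33/5)**2 = (-2228/5)**2 = 4963984/25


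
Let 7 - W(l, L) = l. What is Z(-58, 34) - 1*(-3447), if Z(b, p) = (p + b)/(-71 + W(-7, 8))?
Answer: 65501/19 ≈ 3447.4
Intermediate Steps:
W(l, L) = 7 - l
Z(b, p) = -b/57 - p/57 (Z(b, p) = (p + b)/(-71 + (7 - 1*(-7))) = (b + p)/(-71 + (7 + 7)) = (b + p)/(-71 + 14) = (b + p)/(-57) = (b + p)*(-1/57) = -b/57 - p/57)
Z(-58, 34) - 1*(-3447) = (-1/57*(-58) - 1/57*34) - 1*(-3447) = (58/57 - 34/57) + 3447 = 8/19 + 3447 = 65501/19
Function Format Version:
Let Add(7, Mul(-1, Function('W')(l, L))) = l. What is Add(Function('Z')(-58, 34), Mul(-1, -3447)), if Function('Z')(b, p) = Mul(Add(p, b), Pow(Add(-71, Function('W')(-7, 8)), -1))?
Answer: Rational(65501, 19) ≈ 3447.4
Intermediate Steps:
Function('W')(l, L) = Add(7, Mul(-1, l))
Function('Z')(b, p) = Add(Mul(Rational(-1, 57), b), Mul(Rational(-1, 57), p)) (Function('Z')(b, p) = Mul(Add(p, b), Pow(Add(-71, Add(7, Mul(-1, -7))), -1)) = Mul(Add(b, p), Pow(Add(-71, Add(7, 7)), -1)) = Mul(Add(b, p), Pow(Add(-71, 14), -1)) = Mul(Add(b, p), Pow(-57, -1)) = Mul(Add(b, p), Rational(-1, 57)) = Add(Mul(Rational(-1, 57), b), Mul(Rational(-1, 57), p)))
Add(Function('Z')(-58, 34), Mul(-1, -3447)) = Add(Add(Mul(Rational(-1, 57), -58), Mul(Rational(-1, 57), 34)), Mul(-1, -3447)) = Add(Add(Rational(58, 57), Rational(-34, 57)), 3447) = Add(Rational(8, 19), 3447) = Rational(65501, 19)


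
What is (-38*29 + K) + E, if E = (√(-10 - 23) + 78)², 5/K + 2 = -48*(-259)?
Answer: 12303215/2486 + 156*I*√33 ≈ 4949.0 + 896.15*I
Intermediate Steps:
K = 1/2486 (K = 5/(-2 - 48*(-259)) = 5/(-2 + 12432) = 5/12430 = 5*(1/12430) = 1/2486 ≈ 0.00040225)
E = (78 + I*√33)² (E = (√(-33) + 78)² = (I*√33 + 78)² = (78 + I*√33)² ≈ 6051.0 + 896.15*I)
(-38*29 + K) + E = (-38*29 + 1/2486) + (78 + I*√33)² = (-1102 + 1/2486) + (78 + I*√33)² = -2739571/2486 + (78 + I*√33)²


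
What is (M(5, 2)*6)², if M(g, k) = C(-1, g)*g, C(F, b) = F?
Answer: 900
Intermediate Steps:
M(g, k) = -g
(M(5, 2)*6)² = (-1*5*6)² = (-5*6)² = (-30)² = 900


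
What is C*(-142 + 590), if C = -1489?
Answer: -667072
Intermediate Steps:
C*(-142 + 590) = -1489*(-142 + 590) = -1489*448 = -667072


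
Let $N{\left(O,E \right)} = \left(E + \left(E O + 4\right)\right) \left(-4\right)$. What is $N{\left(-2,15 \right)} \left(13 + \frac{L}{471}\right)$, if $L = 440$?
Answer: $\frac{288772}{471} \approx 613.1$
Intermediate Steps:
$N{\left(O,E \right)} = -16 - 4 E - 4 E O$ ($N{\left(O,E \right)} = \left(E + \left(4 + E O\right)\right) \left(-4\right) = \left(4 + E + E O\right) \left(-4\right) = -16 - 4 E - 4 E O$)
$N{\left(-2,15 \right)} \left(13 + \frac{L}{471}\right) = \left(-16 - 60 - 60 \left(-2\right)\right) \left(13 + \frac{440}{471}\right) = \left(-16 - 60 + 120\right) \left(13 + 440 \cdot \frac{1}{471}\right) = 44 \left(13 + \frac{440}{471}\right) = 44 \cdot \frac{6563}{471} = \frac{288772}{471}$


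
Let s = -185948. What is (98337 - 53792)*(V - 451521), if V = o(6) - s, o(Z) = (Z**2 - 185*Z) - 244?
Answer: -11888659595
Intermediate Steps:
o(Z) = -244 + Z**2 - 185*Z
V = 184630 (V = (-244 + 6**2 - 185*6) - 1*(-185948) = (-244 + 36 - 1110) + 185948 = -1318 + 185948 = 184630)
(98337 - 53792)*(V - 451521) = (98337 - 53792)*(184630 - 451521) = 44545*(-266891) = -11888659595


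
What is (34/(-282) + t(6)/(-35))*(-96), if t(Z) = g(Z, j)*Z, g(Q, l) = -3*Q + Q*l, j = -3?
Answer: -955552/1645 ≈ -580.88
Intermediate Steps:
t(Z) = -6*Z² (t(Z) = (Z*(-3 - 3))*Z = (Z*(-6))*Z = (-6*Z)*Z = -6*Z²)
(34/(-282) + t(6)/(-35))*(-96) = (34/(-282) - 6*6²/(-35))*(-96) = (34*(-1/282) - 6*36*(-1/35))*(-96) = (-17/141 - 216*(-1/35))*(-96) = (-17/141 + 216/35)*(-96) = (29861/4935)*(-96) = -955552/1645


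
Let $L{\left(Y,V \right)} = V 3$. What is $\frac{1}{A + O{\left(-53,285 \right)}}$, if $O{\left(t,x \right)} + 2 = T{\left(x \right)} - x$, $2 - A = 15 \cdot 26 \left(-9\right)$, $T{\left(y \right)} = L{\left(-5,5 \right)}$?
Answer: $\frac{1}{3240} \approx 0.00030864$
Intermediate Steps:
$L{\left(Y,V \right)} = 3 V$
$T{\left(y \right)} = 15$ ($T{\left(y \right)} = 3 \cdot 5 = 15$)
$A = 3512$ ($A = 2 - 15 \cdot 26 \left(-9\right) = 2 - 390 \left(-9\right) = 2 - -3510 = 2 + 3510 = 3512$)
$O{\left(t,x \right)} = 13 - x$ ($O{\left(t,x \right)} = -2 - \left(-15 + x\right) = 13 - x$)
$\frac{1}{A + O{\left(-53,285 \right)}} = \frac{1}{3512 + \left(13 - 285\right)} = \frac{1}{3512 - 272} = \frac{1}{3240}$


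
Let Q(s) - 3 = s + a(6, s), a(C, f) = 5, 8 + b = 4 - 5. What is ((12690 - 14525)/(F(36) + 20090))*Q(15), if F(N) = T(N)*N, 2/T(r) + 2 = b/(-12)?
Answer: -211025/100162 ≈ -2.1068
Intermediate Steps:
b = -9 (b = -8 + (4 - 5) = -8 - 1 = -9)
T(r) = -8/5 (T(r) = 2/(-2 - 9/(-12)) = 2/(-2 - 9*(-1/12)) = 2/(-2 + ¾) = 2/(-5/4) = 2*(-⅘) = -8/5)
F(N) = -8*N/5
Q(s) = 8 + s (Q(s) = 3 + (s + 5) = 3 + (5 + s) = 8 + s)
((12690 - 14525)/(F(36) + 20090))*Q(15) = ((12690 - 14525)/(-8/5*36 + 20090))*(8 + 15) = -1835/(-288/5 + 20090)*23 = -1835/100162/5*23 = -1835*5/100162*23 = -9175/100162*23 = -211025/100162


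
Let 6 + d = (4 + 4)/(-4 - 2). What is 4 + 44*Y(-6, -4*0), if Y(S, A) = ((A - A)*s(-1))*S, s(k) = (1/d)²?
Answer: 4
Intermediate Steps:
d = -22/3 (d = -6 + (4 + 4)/(-4 - 2) = -6 + 8/(-6) = -6 + 8*(-⅙) = -6 - 4/3 = -22/3 ≈ -7.3333)
s(k) = 9/484 (s(k) = (1/(-22/3))² = (-3/22)² = 9/484)
Y(S, A) = 0 (Y(S, A) = ((A - A)*(9/484))*S = (0*(9/484))*S = 0*S = 0)
4 + 44*Y(-6, -4*0) = 4 + 44*0 = 4 + 0 = 4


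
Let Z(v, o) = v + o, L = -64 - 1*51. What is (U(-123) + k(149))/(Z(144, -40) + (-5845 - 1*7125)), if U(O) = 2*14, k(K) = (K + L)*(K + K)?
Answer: -5080/6433 ≈ -0.78968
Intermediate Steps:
L = -115 (L = -64 - 51 = -115)
Z(v, o) = o + v
k(K) = 2*K*(-115 + K) (k(K) = (K - 115)*(K + K) = (-115 + K)*(2*K) = 2*K*(-115 + K))
U(O) = 28
(U(-123) + k(149))/(Z(144, -40) + (-5845 - 1*7125)) = (28 + 2*149*(-115 + 149))/((-40 + 144) + (-5845 - 1*7125)) = (28 + 2*149*34)/(104 + (-5845 - 7125)) = (28 + 10132)/(104 - 12970) = 10160/(-12866) = 10160*(-1/12866) = -5080/6433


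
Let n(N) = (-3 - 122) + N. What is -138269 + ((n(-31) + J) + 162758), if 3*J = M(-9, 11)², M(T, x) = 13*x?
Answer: 93448/3 ≈ 31149.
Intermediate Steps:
n(N) = -125 + N
J = 20449/3 (J = (13*11)²/3 = (⅓)*143² = (⅓)*20449 = 20449/3 ≈ 6816.3)
-138269 + ((n(-31) + J) + 162758) = -138269 + (((-125 - 31) + 20449/3) + 162758) = -138269 + ((-156 + 20449/3) + 162758) = -138269 + (19981/3 + 162758) = -138269 + 508255/3 = 93448/3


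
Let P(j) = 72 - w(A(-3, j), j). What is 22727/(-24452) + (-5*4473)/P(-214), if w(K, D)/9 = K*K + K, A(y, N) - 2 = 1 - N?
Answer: -507089213/578265348 ≈ -0.87691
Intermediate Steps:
A(y, N) = 3 - N (A(y, N) = 2 + (1 - N) = 3 - N)
w(K, D) = 9*K + 9*K² (w(K, D) = 9*(K*K + K) = 9*(K² + K) = 9*(K + K²) = 9*K + 9*K²)
P(j) = 72 - 9*(3 - j)*(4 - j) (P(j) = 72 - 9*(3 - j)*(1 + (3 - j)) = 72 - 9*(3 - j)*(4 - j))
22727/(-24452) + (-5*4473)/P(-214) = 22727/(-24452) + (-5*4473)/(72 - 9*(-4 - 214)*(-3 - 214)) = 22727*(-1/24452) - 22365/(72 - 9*(-218)*(-217)) = -22727/24452 - 22365/(72 - 425754) = -22727/24452 - 22365/(-425682) = -22727/24452 - 22365*(-1/425682) = -22727/24452 + 2485/47298 = -507089213/578265348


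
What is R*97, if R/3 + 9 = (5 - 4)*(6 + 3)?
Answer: 0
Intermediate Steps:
R = 0 (R = -27 + 3*((5 - 4)*(6 + 3)) = -27 + 3*(1*9) = -27 + 3*9 = -27 + 27 = 0)
R*97 = 0*97 = 0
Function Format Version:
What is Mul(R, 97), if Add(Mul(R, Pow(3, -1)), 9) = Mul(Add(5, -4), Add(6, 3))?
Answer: 0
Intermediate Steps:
R = 0 (R = Add(-27, Mul(3, Mul(Add(5, -4), Add(6, 3)))) = Add(-27, Mul(3, Mul(1, 9))) = Add(-27, Mul(3, 9)) = Add(-27, 27) = 0)
Mul(R, 97) = Mul(0, 97) = 0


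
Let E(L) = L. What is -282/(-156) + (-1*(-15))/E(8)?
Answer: 383/104 ≈ 3.6827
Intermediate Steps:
-282/(-156) + (-1*(-15))/E(8) = -282/(-156) - 1*(-15)/8 = -282*(-1/156) + 15*(1/8) = 47/26 + 15/8 = 383/104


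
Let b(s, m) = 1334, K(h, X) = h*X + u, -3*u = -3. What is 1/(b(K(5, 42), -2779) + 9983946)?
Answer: 1/9985280 ≈ 1.0015e-7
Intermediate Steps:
u = 1 (u = -1/3*(-3) = 1)
K(h, X) = 1 + X*h (K(h, X) = h*X + 1 = X*h + 1 = 1 + X*h)
1/(b(K(5, 42), -2779) + 9983946) = 1/(1334 + 9983946) = 1/9985280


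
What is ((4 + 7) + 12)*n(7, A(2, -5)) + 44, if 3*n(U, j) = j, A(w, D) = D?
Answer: 17/3 ≈ 5.6667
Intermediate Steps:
n(U, j) = j/3
((4 + 7) + 12)*n(7, A(2, -5)) + 44 = ((4 + 7) + 12)*((⅓)*(-5)) + 44 = (11 + 12)*(-5/3) + 44 = 23*(-5/3) + 44 = -115/3 + 44 = 17/3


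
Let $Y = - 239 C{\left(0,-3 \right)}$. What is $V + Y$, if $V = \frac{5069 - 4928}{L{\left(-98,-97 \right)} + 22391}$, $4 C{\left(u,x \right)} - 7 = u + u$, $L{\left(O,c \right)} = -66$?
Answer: $- \frac{794663}{1900} \approx -418.24$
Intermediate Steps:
$C{\left(u,x \right)} = \frac{7}{4} + \frac{u}{2}$ ($C{\left(u,x \right)} = \frac{7}{4} + \frac{u + u}{4} = \frac{7}{4} + \frac{2 u}{4} = \frac{7}{4} + \frac{u}{2}$)
$V = \frac{3}{475}$ ($V = \frac{5069 - 4928}{-66 + 22391} = \frac{141}{22325} = 141 \cdot \frac{1}{22325} = \frac{3}{475} \approx 0.0063158$)
$Y = - \frac{1673}{4}$ ($Y = - 239 \left(\frac{7}{4} + \frac{1}{2} \cdot 0\right) = - 239 \left(\frac{7}{4} + 0\right) = \left(-239\right) \frac{7}{4} = - \frac{1673}{4} \approx -418.25$)
$V + Y = \frac{3}{475} - \frac{1673}{4} = - \frac{794663}{1900}$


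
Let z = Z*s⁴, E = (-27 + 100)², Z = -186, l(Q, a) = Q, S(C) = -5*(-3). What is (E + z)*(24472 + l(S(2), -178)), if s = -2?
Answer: 57617911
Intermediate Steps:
S(C) = 15
E = 5329 (E = 73² = 5329)
z = -2976 (z = -186*(-2)⁴ = -186*16 = -2976)
(E + z)*(24472 + l(S(2), -178)) = (5329 - 2976)*(24472 + 15) = 2353*24487 = 57617911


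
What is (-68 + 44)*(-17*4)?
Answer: 1632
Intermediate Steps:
(-68 + 44)*(-17*4) = -24*(-68) = 1632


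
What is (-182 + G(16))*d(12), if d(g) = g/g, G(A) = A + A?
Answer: -150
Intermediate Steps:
G(A) = 2*A
d(g) = 1
(-182 + G(16))*d(12) = (-182 + 2*16)*1 = (-182 + 32)*1 = -150*1 = -150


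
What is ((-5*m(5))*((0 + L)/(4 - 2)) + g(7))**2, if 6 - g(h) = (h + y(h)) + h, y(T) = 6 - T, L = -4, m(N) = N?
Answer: 1849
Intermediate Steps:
g(h) = -h (g(h) = 6 - ((h + (6 - h)) + h) = 6 - (6 + h) = 6 + (-6 - h) = -h)
((-5*m(5))*((0 + L)/(4 - 2)) + g(7))**2 = ((-5*5)*((0 - 4)/(4 - 2)) - 1*7)**2 = (-(-100)/2 - 7)**2 = (-25*(-2) - 7)**2 = (50 - 7)**2 = 43**2 = 1849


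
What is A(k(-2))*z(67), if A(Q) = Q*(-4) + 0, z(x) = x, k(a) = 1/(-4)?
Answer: 67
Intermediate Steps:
k(a) = -1/4
A(Q) = -4*Q (A(Q) = -4*Q + 0 = -4*Q)
A(k(-2))*z(67) = -4*(-1/4)*67 = 1*67 = 67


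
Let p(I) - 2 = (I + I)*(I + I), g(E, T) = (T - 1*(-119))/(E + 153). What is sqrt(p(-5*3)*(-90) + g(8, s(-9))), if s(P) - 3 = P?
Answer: I*sqrt(2104248587)/161 ≈ 284.92*I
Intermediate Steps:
s(P) = 3 + P
g(E, T) = (119 + T)/(153 + E) (g(E, T) = (T + 119)/(153 + E) = (119 + T)/(153 + E))
p(I) = 2 + 4*I**2 (p(I) = 2 + (I + I)*(I + I) = 2 + (2*I)*(2*I) = 2 + 4*I**2)
sqrt(p(-5*3)*(-90) + g(8, s(-9))) = sqrt((2 + 4*(-5*3)**2)*(-90) + (119 + (3 - 9))/(153 + 8)) = sqrt((2 + 4*(-15)**2)*(-90) + (119 - 6)/161) = sqrt((2 + 4*225)*(-90) + (1/161)*113) = sqrt((2 + 900)*(-90) + 113/161) = sqrt(902*(-90) + 113/161) = sqrt(-81180 + 113/161) = sqrt(-13069867/161) = I*sqrt(2104248587)/161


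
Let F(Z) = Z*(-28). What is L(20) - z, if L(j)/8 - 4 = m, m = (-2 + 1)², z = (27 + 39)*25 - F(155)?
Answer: -5950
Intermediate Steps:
F(Z) = -28*Z
z = 5990 (z = (27 + 39)*25 - (-28)*155 = 66*25 - 1*(-4340) = 1650 + 4340 = 5990)
m = 1 (m = (-1)² = 1)
L(j) = 40 (L(j) = 32 + 8*1 = 32 + 8 = 40)
L(20) - z = 40 - 1*5990 = 40 - 5990 = -5950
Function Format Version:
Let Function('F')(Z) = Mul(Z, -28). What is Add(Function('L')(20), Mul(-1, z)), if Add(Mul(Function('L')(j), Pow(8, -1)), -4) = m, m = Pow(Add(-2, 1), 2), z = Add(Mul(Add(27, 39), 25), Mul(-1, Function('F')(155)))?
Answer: -5950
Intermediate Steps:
Function('F')(Z) = Mul(-28, Z)
z = 5990 (z = Add(Mul(Add(27, 39), 25), Mul(-1, Mul(-28, 155))) = Add(Mul(66, 25), Mul(-1, -4340)) = Add(1650, 4340) = 5990)
m = 1 (m = Pow(-1, 2) = 1)
Function('L')(j) = 40 (Function('L')(j) = Add(32, Mul(8, 1)) = Add(32, 8) = 40)
Add(Function('L')(20), Mul(-1, z)) = Add(40, Mul(-1, 5990)) = Add(40, -5990) = -5950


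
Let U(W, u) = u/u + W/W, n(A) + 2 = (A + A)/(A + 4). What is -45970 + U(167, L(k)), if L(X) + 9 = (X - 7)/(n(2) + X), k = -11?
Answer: -45968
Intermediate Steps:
n(A) = -2 + 2*A/(4 + A) (n(A) = -2 + (A + A)/(A + 4) = -2 + (2*A)/(4 + A) = -2 + 2*A/(4 + A))
L(X) = -9 + (-7 + X)/(-4/3 + X) (L(X) = -9 + (X - 7)/(-8/(4 + 2) + X) = -9 + (-7 + X)/(-8/6 + X) = -9 + (-7 + X)/(-8*⅙ + X) = -9 + (-7 + X)/(-4/3 + X))
U(W, u) = 2 (U(W, u) = 1 + 1 = 2)
-45970 + U(167, L(k)) = -45970 + 2 = -45968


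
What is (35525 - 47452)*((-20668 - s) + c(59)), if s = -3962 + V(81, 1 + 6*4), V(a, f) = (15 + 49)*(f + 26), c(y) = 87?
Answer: 237144541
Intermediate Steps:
V(a, f) = 1664 + 64*f (V(a, f) = 64*(26 + f) = 1664 + 64*f)
s = -698 (s = -3962 + (1664 + 64*(1 + 6*4)) = -3962 + (1664 + 64*(1 + 24)) = -3962 + (1664 + 64*25) = -3962 + (1664 + 1600) = -3962 + 3264 = -698)
(35525 - 47452)*((-20668 - s) + c(59)) = (35525 - 47452)*((-20668 - 1*(-698)) + 87) = -11927*((-20668 + 698) + 87) = -11927*(-19970 + 87) = -11927*(-19883) = 237144541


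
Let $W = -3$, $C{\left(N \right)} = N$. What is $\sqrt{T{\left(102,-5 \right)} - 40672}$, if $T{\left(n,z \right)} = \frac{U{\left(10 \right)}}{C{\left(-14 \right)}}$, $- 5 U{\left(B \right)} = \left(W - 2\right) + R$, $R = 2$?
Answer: $\frac{i \sqrt{199293010}}{70} \approx 201.67 i$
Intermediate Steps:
$U{\left(B \right)} = \frac{3}{5}$ ($U{\left(B \right)} = - \frac{\left(-3 - 2\right) + 2}{5} = - \frac{-5 + 2}{5} = \left(- \frac{1}{5}\right) \left(-3\right) = \frac{3}{5}$)
$T{\left(n,z \right)} = - \frac{3}{70}$ ($T{\left(n,z \right)} = \frac{3}{5 \left(-14\right)} = \frac{3}{5} \left(- \frac{1}{14}\right) = - \frac{3}{70}$)
$\sqrt{T{\left(102,-5 \right)} - 40672} = \sqrt{- \frac{3}{70} - 40672} = \sqrt{- \frac{2847043}{70}} = \frac{i \sqrt{199293010}}{70}$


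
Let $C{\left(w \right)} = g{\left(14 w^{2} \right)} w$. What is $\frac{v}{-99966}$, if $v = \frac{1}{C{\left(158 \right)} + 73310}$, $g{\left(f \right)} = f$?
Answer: $- \frac{1}{5527487814948} \approx -1.8091 \cdot 10^{-13}$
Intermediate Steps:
$C{\left(w \right)} = 14 w^{3}$ ($C{\left(w \right)} = 14 w^{2} w = 14 w^{3}$)
$v = \frac{1}{55293678}$ ($v = \frac{1}{14 \cdot 158^{3} + 73310} = \frac{1}{14 \cdot 3944312 + 73310} = \frac{1}{55220368 + 73310} = \frac{1}{55293678} \approx 1.8085 \cdot 10^{-8}$)
$\frac{v}{-99966} = \frac{1}{55293678 \left(-99966\right)} = \frac{1}{55293678} \left(- \frac{1}{99966}\right) = - \frac{1}{5527487814948}$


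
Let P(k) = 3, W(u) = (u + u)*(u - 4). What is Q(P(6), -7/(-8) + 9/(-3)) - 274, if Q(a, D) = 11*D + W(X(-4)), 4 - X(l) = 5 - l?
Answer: -1659/8 ≈ -207.38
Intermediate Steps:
X(l) = -1 + l (X(l) = 4 - (5 - l) = 4 + (-5 + l) = -1 + l)
W(u) = 2*u*(-4 + u) (W(u) = (2*u)*(-4 + u) = 2*u*(-4 + u))
Q(a, D) = 90 + 11*D (Q(a, D) = 11*D + 2*(-1 - 4)*(-4 + (-1 - 4)) = 11*D + 2*(-5)*(-4 - 5) = 11*D + 2*(-5)*(-9) = 11*D + 90 = 90 + 11*D)
Q(P(6), -7/(-8) + 9/(-3)) - 274 = (90 + 11*(-7/(-8) + 9/(-3))) - 274 = (90 + 11*(-7*(-⅛) + 9*(-⅓))) - 274 = (90 + 11*(7/8 - 3)) - 274 = (90 + 11*(-17/8)) - 274 = (90 - 187/8) - 274 = 533/8 - 274 = -1659/8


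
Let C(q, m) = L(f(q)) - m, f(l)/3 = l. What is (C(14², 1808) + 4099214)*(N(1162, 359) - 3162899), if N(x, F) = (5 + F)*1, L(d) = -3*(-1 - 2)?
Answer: -12958218347025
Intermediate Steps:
f(l) = 3*l
L(d) = 9 (L(d) = -3*(-3) = 9)
C(q, m) = 9 - m
N(x, F) = 5 + F
(C(14², 1808) + 4099214)*(N(1162, 359) - 3162899) = ((9 - 1*1808) + 4099214)*((5 + 359) - 3162899) = ((9 - 1808) + 4099214)*(364 - 3162899) = (-1799 + 4099214)*(-3162535) = 4097415*(-3162535) = -12958218347025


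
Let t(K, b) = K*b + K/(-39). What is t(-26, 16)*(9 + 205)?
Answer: -266644/3 ≈ -88881.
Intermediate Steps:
t(K, b) = -K/39 + K*b (t(K, b) = K*b + K*(-1/39) = K*b - K/39 = -K/39 + K*b)
t(-26, 16)*(9 + 205) = (-26*(-1/39 + 16))*(9 + 205) = -26*623/39*214 = -1246/3*214 = -266644/3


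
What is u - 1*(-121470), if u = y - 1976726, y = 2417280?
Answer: 562024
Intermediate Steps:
u = 440554 (u = 2417280 - 1976726 = 440554)
u - 1*(-121470) = 440554 - 1*(-121470) = 440554 + 121470 = 562024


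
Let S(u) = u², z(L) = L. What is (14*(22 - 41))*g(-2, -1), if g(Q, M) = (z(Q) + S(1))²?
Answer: -266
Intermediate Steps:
g(Q, M) = (1 + Q)² (g(Q, M) = (Q + 1²)² = (Q + 1)² = (1 + Q)²)
(14*(22 - 41))*g(-2, -1) = (14*(22 - 41))*(1 - 2)² = (14*(-19))*(-1)² = -266*1 = -266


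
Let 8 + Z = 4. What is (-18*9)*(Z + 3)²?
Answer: -162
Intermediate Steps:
Z = -4 (Z = -8 + 4 = -4)
(-18*9)*(Z + 3)² = (-18*9)*(-4 + 3)² = -162*(-1)² = -162*1 = -162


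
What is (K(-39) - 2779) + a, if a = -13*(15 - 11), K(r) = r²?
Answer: -1310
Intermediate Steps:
a = -52 (a = -13*4 = -52)
(K(-39) - 2779) + a = ((-39)² - 2779) - 52 = (1521 - 2779) - 52 = -1258 - 52 = -1310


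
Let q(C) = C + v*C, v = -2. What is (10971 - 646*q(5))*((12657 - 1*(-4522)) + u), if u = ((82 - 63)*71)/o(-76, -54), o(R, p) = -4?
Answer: 956678767/4 ≈ 2.3917e+8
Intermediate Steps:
q(C) = -C (q(C) = C - 2*C = -C)
u = -1349/4 (u = ((82 - 63)*71)/(-4) = (19*71)*(-¼) = 1349*(-¼) = -1349/4 ≈ -337.25)
(10971 - 646*q(5))*((12657 - 1*(-4522)) + u) = (10971 - (-646)*5)*((12657 - 1*(-4522)) - 1349/4) = (10971 - 646*(-5))*((12657 + 4522) - 1349/4) = (10971 + 3230)*(17179 - 1349/4) = 14201*(67367/4) = 956678767/4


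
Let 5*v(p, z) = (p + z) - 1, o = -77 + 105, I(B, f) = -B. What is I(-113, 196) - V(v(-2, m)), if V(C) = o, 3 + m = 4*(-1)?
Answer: 85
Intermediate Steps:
m = -7 (m = -3 + 4*(-1) = -3 - 4 = -7)
o = 28
v(p, z) = -⅕ + p/5 + z/5 (v(p, z) = ((p + z) - 1)/5 = (-1 + p + z)/5 = -⅕ + p/5 + z/5)
V(C) = 28
I(-113, 196) - V(v(-2, m)) = -1*(-113) - 1*28 = 113 - 28 = 85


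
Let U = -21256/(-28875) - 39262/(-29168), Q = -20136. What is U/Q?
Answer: -876842629/8479531368000 ≈ -0.00010341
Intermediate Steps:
U = 876842629/421113000 (U = -21256*(-1/28875) - 39262*(-1/29168) = 21256/28875 + 19631/14584 = 876842629/421113000 ≈ 2.0822)
U/Q = (876842629/421113000)/(-20136) = (876842629/421113000)*(-1/20136) = -876842629/8479531368000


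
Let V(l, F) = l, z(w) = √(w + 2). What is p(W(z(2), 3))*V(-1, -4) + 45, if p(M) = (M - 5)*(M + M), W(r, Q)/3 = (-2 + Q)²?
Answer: 57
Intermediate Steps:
z(w) = √(2 + w)
W(r, Q) = 3*(-2 + Q)²
p(M) = 2*M*(-5 + M) (p(M) = (-5 + M)*(2*M) = 2*M*(-5 + M))
p(W(z(2), 3))*V(-1, -4) + 45 = (2*(3*(-2 + 3)²)*(-5 + 3*(-2 + 3)²))*(-1) + 45 = (2*(3*1²)*(-5 + 3*1²))*(-1) + 45 = (2*(3*1)*(-5 + 3*1))*(-1) + 45 = (2*3*(-5 + 3))*(-1) + 45 = (2*3*(-2))*(-1) + 45 = -12*(-1) + 45 = 12 + 45 = 57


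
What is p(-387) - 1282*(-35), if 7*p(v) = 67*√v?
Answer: 44870 + 201*I*√43/7 ≈ 44870.0 + 188.29*I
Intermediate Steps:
p(v) = 67*√v/7 (p(v) = (67*√v)/7 = 67*√v/7)
p(-387) - 1282*(-35) = 67*√(-387)/7 - 1282*(-35) = 67*(3*I*√43)/7 - 1*(-44870) = 201*I*√43/7 + 44870 = 44870 + 201*I*√43/7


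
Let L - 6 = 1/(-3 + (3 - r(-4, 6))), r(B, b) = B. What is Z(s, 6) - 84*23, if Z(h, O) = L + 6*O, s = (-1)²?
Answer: -7559/4 ≈ -1889.8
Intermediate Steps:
s = 1
L = 25/4 (L = 6 + 1/(-3 + (3 - 1*(-4))) = 6 + 1/(-3 + (3 + 4)) = 6 + 1/(-3 + 7) = 6 + 1/4 = 6 + ¼ = 25/4 ≈ 6.2500)
Z(h, O) = 25/4 + 6*O
Z(s, 6) - 84*23 = (25/4 + 6*6) - 84*23 = (25/4 + 36) - 1932 = 169/4 - 1932 = -7559/4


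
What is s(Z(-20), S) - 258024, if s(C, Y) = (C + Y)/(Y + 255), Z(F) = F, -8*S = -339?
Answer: -613838917/2379 ≈ -2.5802e+5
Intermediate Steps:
S = 339/8 (S = -⅛*(-339) = 339/8 ≈ 42.375)
s(C, Y) = (C + Y)/(255 + Y)
s(Z(-20), S) - 258024 = (-20 + 339/8)/(255 + 339/8) - 258024 = (179/8)/(2379/8) - 258024 = (8/2379)*(179/8) - 258024 = 179/2379 - 258024 = -613838917/2379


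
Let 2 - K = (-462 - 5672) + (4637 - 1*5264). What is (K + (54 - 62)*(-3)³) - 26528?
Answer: -19549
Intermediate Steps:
K = 6763 (K = 2 - ((-462 - 5672) + (4637 - 1*5264)) = 2 - (-6134 + (4637 - 5264)) = 2 - (-6134 - 627) = 2 - 1*(-6761) = 2 + 6761 = 6763)
(K + (54 - 62)*(-3)³) - 26528 = (6763 + (54 - 62)*(-3)³) - 26528 = (6763 - 8*(-27)) - 26528 = (6763 + 216) - 26528 = 6979 - 26528 = -19549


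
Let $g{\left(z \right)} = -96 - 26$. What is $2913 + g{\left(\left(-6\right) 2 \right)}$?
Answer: $2791$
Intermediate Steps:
$g{\left(z \right)} = -122$
$2913 + g{\left(\left(-6\right) 2 \right)} = 2913 - 122 = 2791$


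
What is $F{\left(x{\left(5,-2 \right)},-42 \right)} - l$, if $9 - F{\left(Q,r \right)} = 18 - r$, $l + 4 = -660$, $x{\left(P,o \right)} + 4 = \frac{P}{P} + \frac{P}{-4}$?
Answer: $613$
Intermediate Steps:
$x{\left(P,o \right)} = -3 - \frac{P}{4}$ ($x{\left(P,o \right)} = -4 + \left(\frac{P}{P} + \frac{P}{-4}\right) = -4 + \left(1 + P \left(- \frac{1}{4}\right)\right) = -4 - \left(-1 + \frac{P}{4}\right) = -3 - \frac{P}{4}$)
$l = -664$ ($l = -4 - 660 = -664$)
$F{\left(Q,r \right)} = -9 + r$ ($F{\left(Q,r \right)} = 9 - \left(18 - r\right) = 9 + \left(-18 + r\right) = -9 + r$)
$F{\left(x{\left(5,-2 \right)},-42 \right)} - l = \left(-9 - 42\right) - -664 = -51 + 664 = 613$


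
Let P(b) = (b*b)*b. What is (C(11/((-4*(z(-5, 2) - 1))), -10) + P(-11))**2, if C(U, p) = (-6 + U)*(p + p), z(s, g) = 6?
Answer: 1440000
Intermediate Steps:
P(b) = b**3 (P(b) = b**2*b = b**3)
C(U, p) = 2*p*(-6 + U) (C(U, p) = (-6 + U)*(2*p) = 2*p*(-6 + U))
(C(11/((-4*(z(-5, 2) - 1))), -10) + P(-11))**2 = (2*(-10)*(-6 + 11/((-4*(6 - 1)))) + (-11)**3)**2 = (2*(-10)*(-6 + 11/((-4*5))) - 1331)**2 = (2*(-10)*(-6 + 11/(-20)) - 1331)**2 = (2*(-10)*(-6 + 11*(-1/20)) - 1331)**2 = (2*(-10)*(-6 - 11/20) - 1331)**2 = (2*(-10)*(-131/20) - 1331)**2 = (131 - 1331)**2 = (-1200)**2 = 1440000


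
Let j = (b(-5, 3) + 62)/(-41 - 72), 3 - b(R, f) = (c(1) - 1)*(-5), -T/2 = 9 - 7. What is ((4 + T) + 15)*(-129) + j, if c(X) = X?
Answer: -218720/113 ≈ -1935.6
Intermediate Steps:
T = -4 (T = -2*(9 - 7) = -2*2 = -4)
b(R, f) = 3 (b(R, f) = 3 - (1 - 1)*(-5) = 3 - 0*(-5) = 3 - 1*0 = 3 + 0 = 3)
j = -65/113 (j = (3 + 62)/(-41 - 72) = 65/(-113) = 65*(-1/113) = -65/113 ≈ -0.57522)
((4 + T) + 15)*(-129) + j = ((4 - 4) + 15)*(-129) - 65/113 = (0 + 15)*(-129) - 65/113 = 15*(-129) - 65/113 = -1935 - 65/113 = -218720/113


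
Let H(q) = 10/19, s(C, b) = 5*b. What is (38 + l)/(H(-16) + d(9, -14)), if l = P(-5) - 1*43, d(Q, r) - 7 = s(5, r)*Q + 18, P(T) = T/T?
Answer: 76/11485 ≈ 0.0066173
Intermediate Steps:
P(T) = 1
H(q) = 10/19 (H(q) = 10*(1/19) = 10/19)
d(Q, r) = 25 + 5*Q*r (d(Q, r) = 7 + ((5*r)*Q + 18) = 7 + (5*Q*r + 18) = 7 + (18 + 5*Q*r) = 25 + 5*Q*r)
l = -42 (l = 1 - 1*43 = 1 - 43 = -42)
(38 + l)/(H(-16) + d(9, -14)) = (38 - 42)/(10/19 + (25 + 5*9*(-14))) = -4/(10/19 + (25 - 630)) = -4/(10/19 - 605) = -4/(-11485/19) = -4*(-19/11485) = 76/11485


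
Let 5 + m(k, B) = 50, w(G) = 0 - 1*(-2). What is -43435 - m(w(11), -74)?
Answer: -43480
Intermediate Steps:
w(G) = 2 (w(G) = 0 + 2 = 2)
m(k, B) = 45 (m(k, B) = -5 + 50 = 45)
-43435 - m(w(11), -74) = -43435 - 1*45 = -43435 - 45 = -43480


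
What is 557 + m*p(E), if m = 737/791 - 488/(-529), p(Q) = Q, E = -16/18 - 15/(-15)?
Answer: 233156732/418439 ≈ 557.21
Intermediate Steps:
E = 1/9 (E = -16*1/18 - 15*(-1/15) = -8/9 + 1 = 1/9 ≈ 0.11111)
m = 775881/418439 (m = 737*(1/791) - 488*(-1/529) = 737/791 + 488/529 = 775881/418439 ≈ 1.8542)
557 + m*p(E) = 557 + (775881/418439)*(1/9) = 557 + 86209/418439 = 233156732/418439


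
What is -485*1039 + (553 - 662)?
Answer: -504024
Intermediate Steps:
-485*1039 + (553 - 662) = -503915 - 109 = -504024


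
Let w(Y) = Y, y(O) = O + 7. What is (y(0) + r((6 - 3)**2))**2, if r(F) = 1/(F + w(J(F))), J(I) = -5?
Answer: 841/16 ≈ 52.563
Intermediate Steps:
y(O) = 7 + O
r(F) = 1/(-5 + F) (r(F) = 1/(F - 5) = 1/(-5 + F))
(y(0) + r((6 - 3)**2))**2 = ((7 + 0) + 1/(-5 + (6 - 3)**2))**2 = (7 + 1/(-5 + 3**2))**2 = (7 + 1/(-5 + 9))**2 = (7 + 1/4)**2 = (29/4)**2 = 841/16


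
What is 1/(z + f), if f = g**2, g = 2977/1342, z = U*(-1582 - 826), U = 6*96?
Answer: -1800964/2497942613183 ≈ -7.2098e-7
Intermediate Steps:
U = 576
z = -1387008 (z = 576*(-1582 - 826) = 576*(-2408) = -1387008)
g = 2977/1342 (g = 2977*(1/1342) = 2977/1342 ≈ 2.2183)
f = 8862529/1800964 (f = (2977/1342)**2 = 8862529/1800964 ≈ 4.9210)
1/(z + f) = 1/(-1387008 + 8862529/1800964) = 1/(-2497942613183/1800964) = -1800964/2497942613183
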